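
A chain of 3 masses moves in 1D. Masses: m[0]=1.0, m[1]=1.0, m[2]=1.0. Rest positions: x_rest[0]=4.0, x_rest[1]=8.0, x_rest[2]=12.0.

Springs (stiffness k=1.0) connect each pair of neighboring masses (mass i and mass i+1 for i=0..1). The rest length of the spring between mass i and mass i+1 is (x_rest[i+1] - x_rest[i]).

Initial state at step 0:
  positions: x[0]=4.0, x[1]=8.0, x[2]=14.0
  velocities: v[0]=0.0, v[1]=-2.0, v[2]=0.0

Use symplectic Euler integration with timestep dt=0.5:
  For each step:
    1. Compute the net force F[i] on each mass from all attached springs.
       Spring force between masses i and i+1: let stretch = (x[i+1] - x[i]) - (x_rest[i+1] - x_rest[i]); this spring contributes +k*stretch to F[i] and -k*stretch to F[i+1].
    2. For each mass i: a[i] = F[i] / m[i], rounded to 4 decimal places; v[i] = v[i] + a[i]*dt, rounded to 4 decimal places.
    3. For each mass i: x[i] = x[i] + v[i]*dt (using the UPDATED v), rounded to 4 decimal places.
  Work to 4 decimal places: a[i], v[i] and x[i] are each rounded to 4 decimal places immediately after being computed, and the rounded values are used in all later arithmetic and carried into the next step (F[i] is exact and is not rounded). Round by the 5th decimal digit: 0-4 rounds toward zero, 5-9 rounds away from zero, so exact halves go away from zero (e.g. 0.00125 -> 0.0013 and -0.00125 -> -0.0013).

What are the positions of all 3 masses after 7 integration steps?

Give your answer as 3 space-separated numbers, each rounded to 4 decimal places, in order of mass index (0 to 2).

Answer: 3.4863 5.6741 9.8401

Derivation:
Step 0: x=[4.0000 8.0000 14.0000] v=[0.0000 -2.0000 0.0000]
Step 1: x=[4.0000 7.5000 13.5000] v=[0.0000 -1.0000 -1.0000]
Step 2: x=[3.8750 7.6250 12.5000] v=[-0.2500 0.2500 -2.0000]
Step 3: x=[3.6875 8.0313 11.2813] v=[-0.3750 0.8125 -2.4375]
Step 4: x=[3.5860 8.1641 10.2501] v=[-0.2031 0.2656 -2.0625]
Step 5: x=[3.6290 7.6739 9.6974] v=[0.0860 -0.9805 -1.1055]
Step 6: x=[3.6833 6.6783 9.6388] v=[0.1085 -1.9912 -0.1173]
Step 7: x=[3.4863 5.6741 9.8401] v=[-0.3940 -2.0085 0.4025]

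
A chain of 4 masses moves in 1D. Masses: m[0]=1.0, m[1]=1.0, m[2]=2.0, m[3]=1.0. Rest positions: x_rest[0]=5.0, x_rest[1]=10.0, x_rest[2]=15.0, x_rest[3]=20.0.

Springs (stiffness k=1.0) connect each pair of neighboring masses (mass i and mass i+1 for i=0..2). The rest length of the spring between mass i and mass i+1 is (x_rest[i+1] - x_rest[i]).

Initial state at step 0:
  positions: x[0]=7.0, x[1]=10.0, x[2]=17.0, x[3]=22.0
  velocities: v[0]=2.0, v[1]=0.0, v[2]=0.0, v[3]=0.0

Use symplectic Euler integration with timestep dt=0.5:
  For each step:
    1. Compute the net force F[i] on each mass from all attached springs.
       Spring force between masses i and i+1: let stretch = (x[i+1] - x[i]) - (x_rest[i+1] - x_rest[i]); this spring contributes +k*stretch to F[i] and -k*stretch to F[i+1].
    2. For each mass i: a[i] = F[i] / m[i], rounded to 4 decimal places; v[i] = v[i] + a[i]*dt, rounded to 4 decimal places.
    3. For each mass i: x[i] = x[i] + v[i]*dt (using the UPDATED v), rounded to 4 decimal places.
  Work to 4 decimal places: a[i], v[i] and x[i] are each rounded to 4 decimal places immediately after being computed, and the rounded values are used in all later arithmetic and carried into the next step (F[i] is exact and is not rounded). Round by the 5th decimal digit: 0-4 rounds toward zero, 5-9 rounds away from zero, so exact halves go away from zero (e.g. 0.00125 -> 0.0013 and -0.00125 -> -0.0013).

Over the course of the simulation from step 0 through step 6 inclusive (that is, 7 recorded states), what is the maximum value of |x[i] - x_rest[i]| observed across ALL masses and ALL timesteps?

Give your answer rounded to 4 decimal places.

Answer: 4.4369

Derivation:
Step 0: x=[7.0000 10.0000 17.0000 22.0000] v=[2.0000 0.0000 0.0000 0.0000]
Step 1: x=[7.5000 11.0000 16.7500 22.0000] v=[1.0000 2.0000 -0.5000 0.0000]
Step 2: x=[7.6250 12.5625 16.4375 21.9375] v=[0.2500 3.1250 -0.6250 -0.1250]
Step 3: x=[7.7344 13.8594 16.3281 21.7500] v=[0.2188 2.5938 -0.2188 -0.3750]
Step 4: x=[8.1251 14.2423 16.5879 21.4570] v=[0.7813 0.7657 0.5195 -0.5860]
Step 5: x=[8.7951 13.6823 17.1631 21.1967] v=[1.3399 -1.1201 1.1504 -0.5206]
Step 6: x=[9.4369 12.7707 17.8074 21.1780] v=[1.2835 -1.8233 1.2886 -0.0374]
Max displacement = 4.4369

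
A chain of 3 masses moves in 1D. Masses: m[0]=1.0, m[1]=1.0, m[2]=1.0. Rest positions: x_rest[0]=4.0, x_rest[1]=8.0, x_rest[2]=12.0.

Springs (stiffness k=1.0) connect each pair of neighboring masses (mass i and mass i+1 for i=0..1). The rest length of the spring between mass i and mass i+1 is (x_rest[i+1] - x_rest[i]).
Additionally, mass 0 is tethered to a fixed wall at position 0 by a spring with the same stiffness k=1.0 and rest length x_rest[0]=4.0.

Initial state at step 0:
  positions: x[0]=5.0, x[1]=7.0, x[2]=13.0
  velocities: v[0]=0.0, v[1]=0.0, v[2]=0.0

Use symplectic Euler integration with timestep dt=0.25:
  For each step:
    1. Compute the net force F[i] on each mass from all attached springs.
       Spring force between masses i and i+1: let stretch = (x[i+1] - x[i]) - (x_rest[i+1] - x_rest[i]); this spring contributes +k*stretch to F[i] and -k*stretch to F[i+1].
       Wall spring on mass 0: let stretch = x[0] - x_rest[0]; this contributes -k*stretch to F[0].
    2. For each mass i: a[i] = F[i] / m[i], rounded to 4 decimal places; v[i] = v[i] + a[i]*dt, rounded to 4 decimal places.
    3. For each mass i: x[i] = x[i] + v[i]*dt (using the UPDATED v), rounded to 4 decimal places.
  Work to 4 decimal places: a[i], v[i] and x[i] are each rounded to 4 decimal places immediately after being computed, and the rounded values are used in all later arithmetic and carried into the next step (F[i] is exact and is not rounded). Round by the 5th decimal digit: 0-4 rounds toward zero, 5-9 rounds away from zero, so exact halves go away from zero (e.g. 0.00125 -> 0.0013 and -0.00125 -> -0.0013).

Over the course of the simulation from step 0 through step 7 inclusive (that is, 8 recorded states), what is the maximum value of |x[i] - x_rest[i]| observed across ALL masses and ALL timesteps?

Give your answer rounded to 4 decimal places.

Answer: 1.4679

Derivation:
Step 0: x=[5.0000 7.0000 13.0000] v=[0.0000 0.0000 0.0000]
Step 1: x=[4.8125 7.2500 12.8750] v=[-0.7500 1.0000 -0.5000]
Step 2: x=[4.4766 7.6992 12.6484] v=[-1.3438 1.7969 -0.9063]
Step 3: x=[4.0623 8.2564 12.3625] v=[-1.6573 2.2286 -1.1436]
Step 4: x=[3.6562 8.8081 12.0700] v=[-1.6244 2.2066 -1.1701]
Step 5: x=[3.3436 9.2416 11.8236] v=[-1.2505 1.7341 -0.9856]
Step 6: x=[3.1906 9.4679 11.6658] v=[-0.6119 0.9051 -0.6311]
Step 7: x=[3.2306 9.4392 11.6207] v=[0.1598 -0.1148 -0.1806]
Max displacement = 1.4679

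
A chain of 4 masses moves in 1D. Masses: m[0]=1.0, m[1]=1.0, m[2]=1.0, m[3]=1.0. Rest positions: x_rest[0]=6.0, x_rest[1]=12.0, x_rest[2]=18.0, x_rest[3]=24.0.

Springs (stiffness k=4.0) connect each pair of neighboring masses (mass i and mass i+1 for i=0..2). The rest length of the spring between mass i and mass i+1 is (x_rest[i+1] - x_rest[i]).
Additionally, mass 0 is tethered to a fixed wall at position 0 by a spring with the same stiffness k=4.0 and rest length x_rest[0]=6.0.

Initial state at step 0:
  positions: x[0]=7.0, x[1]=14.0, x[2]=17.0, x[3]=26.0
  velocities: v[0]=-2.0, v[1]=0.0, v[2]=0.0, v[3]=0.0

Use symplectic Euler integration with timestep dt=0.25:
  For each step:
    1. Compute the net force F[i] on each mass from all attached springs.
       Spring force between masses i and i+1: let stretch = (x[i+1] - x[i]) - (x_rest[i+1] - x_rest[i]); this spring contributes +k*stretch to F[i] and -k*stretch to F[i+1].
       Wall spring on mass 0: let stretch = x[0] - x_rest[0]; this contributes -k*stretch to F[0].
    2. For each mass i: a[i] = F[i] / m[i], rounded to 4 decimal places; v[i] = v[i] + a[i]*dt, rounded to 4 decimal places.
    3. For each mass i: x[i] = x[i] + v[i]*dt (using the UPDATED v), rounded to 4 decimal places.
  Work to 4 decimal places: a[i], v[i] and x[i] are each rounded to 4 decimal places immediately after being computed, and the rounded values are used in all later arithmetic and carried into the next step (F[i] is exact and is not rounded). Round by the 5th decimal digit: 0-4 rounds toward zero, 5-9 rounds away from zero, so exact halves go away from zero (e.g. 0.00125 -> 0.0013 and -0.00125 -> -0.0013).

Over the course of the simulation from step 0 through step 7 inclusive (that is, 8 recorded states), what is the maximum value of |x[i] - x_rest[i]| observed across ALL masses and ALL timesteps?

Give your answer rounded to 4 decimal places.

Answer: 2.9844

Derivation:
Step 0: x=[7.0000 14.0000 17.0000 26.0000] v=[-2.0000 0.0000 0.0000 0.0000]
Step 1: x=[6.5000 13.0000 18.5000 25.2500] v=[-2.0000 -4.0000 6.0000 -3.0000]
Step 2: x=[6.0000 11.7500 20.3125 24.3125] v=[-2.0000 -5.0000 7.2500 -3.7500]
Step 3: x=[5.4375 11.2031 20.9844 23.8750] v=[-2.2500 -2.1875 2.6875 -1.7500]
Step 4: x=[4.9570 11.6602 19.9336 24.2149] v=[-1.9219 1.8282 -4.2032 1.3594]
Step 5: x=[4.9131 12.5098 17.8848 24.9844] v=[-0.1757 3.3984 -8.1953 3.0781]
Step 6: x=[5.5401 12.8040 16.2671 25.4790] v=[2.5079 1.1767 -6.4707 1.9785]
Step 7: x=[6.5980 12.1480 16.0866 25.1707] v=[4.2317 -2.6241 -0.7219 -1.2334]
Max displacement = 2.9844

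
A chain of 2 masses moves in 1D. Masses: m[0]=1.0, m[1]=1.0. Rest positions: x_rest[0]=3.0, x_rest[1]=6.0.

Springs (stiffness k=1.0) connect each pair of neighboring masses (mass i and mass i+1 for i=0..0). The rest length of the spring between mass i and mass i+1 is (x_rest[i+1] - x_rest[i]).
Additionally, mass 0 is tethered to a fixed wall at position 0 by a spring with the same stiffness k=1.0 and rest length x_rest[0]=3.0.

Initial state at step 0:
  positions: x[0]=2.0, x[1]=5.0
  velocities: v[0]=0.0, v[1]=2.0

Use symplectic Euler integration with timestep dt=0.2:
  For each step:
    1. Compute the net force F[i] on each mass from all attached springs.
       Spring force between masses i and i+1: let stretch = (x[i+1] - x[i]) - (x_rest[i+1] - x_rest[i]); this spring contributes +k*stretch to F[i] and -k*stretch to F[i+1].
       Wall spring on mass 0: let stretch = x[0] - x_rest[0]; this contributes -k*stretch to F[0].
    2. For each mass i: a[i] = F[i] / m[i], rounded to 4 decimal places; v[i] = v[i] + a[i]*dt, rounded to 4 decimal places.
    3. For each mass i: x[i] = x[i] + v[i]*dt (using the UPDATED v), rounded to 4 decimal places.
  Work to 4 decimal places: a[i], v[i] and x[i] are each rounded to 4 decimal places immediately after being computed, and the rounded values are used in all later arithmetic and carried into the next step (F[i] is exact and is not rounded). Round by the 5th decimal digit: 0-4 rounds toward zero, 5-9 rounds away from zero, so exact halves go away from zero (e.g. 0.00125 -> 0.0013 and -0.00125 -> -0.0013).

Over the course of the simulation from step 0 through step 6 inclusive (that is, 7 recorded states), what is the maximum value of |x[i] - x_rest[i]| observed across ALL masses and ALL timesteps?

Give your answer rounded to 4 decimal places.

Answer: 1.0039

Derivation:
Step 0: x=[2.0000 5.0000] v=[0.0000 2.0000]
Step 1: x=[2.0400 5.4000] v=[0.2000 2.0000]
Step 2: x=[2.1328 5.7856] v=[0.4640 1.9280]
Step 3: x=[2.2864 6.1451] v=[0.7680 1.7974]
Step 4: x=[2.5029 6.4702] v=[1.0825 1.6257]
Step 5: x=[2.7780 6.7566] v=[1.3754 1.4322]
Step 6: x=[3.1011 7.0039] v=[1.6155 1.2365]
Max displacement = 1.0039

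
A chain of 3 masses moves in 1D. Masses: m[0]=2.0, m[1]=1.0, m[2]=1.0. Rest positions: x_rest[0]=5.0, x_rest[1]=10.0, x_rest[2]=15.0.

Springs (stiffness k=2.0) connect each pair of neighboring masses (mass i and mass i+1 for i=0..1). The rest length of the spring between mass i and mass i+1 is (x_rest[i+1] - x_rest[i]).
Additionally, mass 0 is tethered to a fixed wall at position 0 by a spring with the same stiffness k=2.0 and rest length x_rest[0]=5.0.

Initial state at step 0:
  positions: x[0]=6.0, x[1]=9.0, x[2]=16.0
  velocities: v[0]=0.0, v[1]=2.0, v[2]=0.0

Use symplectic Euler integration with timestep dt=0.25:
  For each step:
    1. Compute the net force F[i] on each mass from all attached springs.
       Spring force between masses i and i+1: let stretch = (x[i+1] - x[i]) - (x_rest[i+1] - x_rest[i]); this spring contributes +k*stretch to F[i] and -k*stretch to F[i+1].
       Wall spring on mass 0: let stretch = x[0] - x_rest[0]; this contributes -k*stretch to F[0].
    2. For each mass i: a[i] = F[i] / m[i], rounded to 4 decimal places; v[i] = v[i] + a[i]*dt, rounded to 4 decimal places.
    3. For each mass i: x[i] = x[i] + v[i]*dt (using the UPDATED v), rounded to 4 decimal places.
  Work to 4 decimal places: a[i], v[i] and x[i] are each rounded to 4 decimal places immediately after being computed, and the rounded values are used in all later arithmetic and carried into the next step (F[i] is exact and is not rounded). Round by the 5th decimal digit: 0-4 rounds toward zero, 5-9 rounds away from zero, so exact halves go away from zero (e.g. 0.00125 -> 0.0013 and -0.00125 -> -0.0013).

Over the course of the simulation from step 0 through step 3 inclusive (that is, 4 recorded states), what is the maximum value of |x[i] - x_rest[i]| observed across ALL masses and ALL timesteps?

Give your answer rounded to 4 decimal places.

Answer: 2.2080

Derivation:
Step 0: x=[6.0000 9.0000 16.0000] v=[0.0000 2.0000 0.0000]
Step 1: x=[5.8125 10.0000 15.7500] v=[-0.7500 4.0000 -1.0000]
Step 2: x=[5.5234 11.1953 15.4063] v=[-1.1563 4.7813 -1.3750]
Step 3: x=[5.2436 12.2080 15.1612] v=[-1.1192 4.0509 -0.9805]
Max displacement = 2.2080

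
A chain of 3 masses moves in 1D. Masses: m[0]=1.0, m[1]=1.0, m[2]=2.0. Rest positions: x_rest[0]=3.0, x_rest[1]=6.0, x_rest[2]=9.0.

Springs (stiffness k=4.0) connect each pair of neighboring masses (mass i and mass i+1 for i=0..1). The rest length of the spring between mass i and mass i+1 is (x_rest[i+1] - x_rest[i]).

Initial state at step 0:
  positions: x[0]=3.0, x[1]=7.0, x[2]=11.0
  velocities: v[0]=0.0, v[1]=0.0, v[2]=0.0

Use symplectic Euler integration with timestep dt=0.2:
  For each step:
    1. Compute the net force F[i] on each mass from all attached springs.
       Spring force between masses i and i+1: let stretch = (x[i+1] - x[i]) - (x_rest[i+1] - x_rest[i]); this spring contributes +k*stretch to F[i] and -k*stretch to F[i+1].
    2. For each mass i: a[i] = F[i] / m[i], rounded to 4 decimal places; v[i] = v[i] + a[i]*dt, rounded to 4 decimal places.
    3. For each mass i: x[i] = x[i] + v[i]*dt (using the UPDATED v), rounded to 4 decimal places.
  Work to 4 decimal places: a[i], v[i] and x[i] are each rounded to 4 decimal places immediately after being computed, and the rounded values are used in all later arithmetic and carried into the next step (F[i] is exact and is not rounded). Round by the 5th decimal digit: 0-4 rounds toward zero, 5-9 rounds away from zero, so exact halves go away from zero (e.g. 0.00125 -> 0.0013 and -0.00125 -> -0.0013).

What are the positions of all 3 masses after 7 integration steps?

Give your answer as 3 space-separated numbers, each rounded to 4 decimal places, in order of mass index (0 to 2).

Answer: 5.2463 7.5702 9.5918

Derivation:
Step 0: x=[3.0000 7.0000 11.0000] v=[0.0000 0.0000 0.0000]
Step 1: x=[3.1600 7.0000 10.9200] v=[0.8000 0.0000 -0.4000]
Step 2: x=[3.4544 7.0128 10.7664] v=[1.4720 0.0640 -0.7680]
Step 3: x=[3.8381 7.0568 10.5525] v=[1.9187 0.2202 -1.0694]
Step 4: x=[4.2568 7.1452 10.2990] v=[2.0937 0.4418 -1.2677]
Step 5: x=[4.6577 7.2760 10.0332] v=[2.0044 0.6541 -1.3292]
Step 6: x=[4.9975 7.4290 9.7868] v=[1.6990 0.7652 -1.2321]
Step 7: x=[5.2463 7.5702 9.5918] v=[1.2442 0.7062 -0.9752]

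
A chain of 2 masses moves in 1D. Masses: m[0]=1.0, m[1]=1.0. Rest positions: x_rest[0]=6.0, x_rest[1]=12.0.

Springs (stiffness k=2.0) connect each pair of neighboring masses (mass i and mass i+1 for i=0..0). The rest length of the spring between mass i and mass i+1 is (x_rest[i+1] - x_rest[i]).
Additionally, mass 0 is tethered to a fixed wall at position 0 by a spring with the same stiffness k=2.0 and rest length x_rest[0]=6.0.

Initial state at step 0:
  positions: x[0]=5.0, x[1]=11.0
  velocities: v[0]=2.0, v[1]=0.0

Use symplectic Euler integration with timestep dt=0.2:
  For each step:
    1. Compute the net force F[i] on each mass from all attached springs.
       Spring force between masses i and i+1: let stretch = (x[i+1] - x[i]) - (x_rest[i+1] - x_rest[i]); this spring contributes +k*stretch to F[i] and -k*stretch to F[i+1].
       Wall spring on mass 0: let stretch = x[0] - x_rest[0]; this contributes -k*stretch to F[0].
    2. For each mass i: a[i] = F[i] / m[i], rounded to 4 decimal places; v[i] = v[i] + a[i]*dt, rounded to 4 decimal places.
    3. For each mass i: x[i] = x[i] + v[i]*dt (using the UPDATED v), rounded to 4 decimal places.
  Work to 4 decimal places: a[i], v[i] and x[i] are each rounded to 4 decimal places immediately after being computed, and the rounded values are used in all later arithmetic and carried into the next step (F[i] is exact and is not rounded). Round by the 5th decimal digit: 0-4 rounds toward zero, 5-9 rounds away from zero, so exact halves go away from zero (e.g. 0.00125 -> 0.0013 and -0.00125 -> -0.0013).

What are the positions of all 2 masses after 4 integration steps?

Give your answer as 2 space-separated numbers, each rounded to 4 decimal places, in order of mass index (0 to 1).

Answer: 6.6596 11.3611

Derivation:
Step 0: x=[5.0000 11.0000] v=[2.0000 0.0000]
Step 1: x=[5.4800 11.0000] v=[2.4000 0.0000]
Step 2: x=[5.9632 11.0384] v=[2.4160 0.1920]
Step 3: x=[6.3754 11.1508] v=[2.0608 0.5619]
Step 4: x=[6.6596 11.3611] v=[1.4208 1.0517]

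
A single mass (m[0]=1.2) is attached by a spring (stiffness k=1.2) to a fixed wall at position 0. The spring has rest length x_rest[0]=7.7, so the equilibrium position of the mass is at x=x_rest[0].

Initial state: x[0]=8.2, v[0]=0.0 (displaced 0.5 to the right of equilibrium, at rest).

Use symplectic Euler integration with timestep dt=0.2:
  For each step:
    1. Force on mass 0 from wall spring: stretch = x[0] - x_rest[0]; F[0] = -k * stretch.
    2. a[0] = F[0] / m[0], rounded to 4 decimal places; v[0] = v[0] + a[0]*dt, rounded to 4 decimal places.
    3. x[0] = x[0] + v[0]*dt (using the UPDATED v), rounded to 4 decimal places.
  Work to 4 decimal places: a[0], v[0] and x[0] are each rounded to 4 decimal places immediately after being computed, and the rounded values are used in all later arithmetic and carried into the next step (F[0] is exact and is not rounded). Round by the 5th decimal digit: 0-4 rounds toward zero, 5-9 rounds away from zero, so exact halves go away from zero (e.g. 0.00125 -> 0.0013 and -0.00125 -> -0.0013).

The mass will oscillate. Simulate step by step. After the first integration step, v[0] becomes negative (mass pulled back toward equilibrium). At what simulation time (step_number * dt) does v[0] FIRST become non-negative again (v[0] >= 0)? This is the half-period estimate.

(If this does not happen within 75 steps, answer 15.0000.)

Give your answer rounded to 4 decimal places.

Answer: 3.2000

Derivation:
Step 0: x=[8.2000] v=[0.0000]
Step 1: x=[8.1800] v=[-0.1000]
Step 2: x=[8.1408] v=[-0.1960]
Step 3: x=[8.0840] v=[-0.2842]
Step 4: x=[8.0118] v=[-0.3610]
Step 5: x=[7.9271] v=[-0.4234]
Step 6: x=[7.8333] v=[-0.4688]
Step 7: x=[7.7342] v=[-0.4955]
Step 8: x=[7.6337] v=[-0.5023]
Step 9: x=[7.5359] v=[-0.4890]
Step 10: x=[7.4447] v=[-0.4562]
Step 11: x=[7.3637] v=[-0.4051]
Step 12: x=[7.2961] v=[-0.3378]
Step 13: x=[7.2447] v=[-0.2570]
Step 14: x=[7.2115] v=[-0.1659]
Step 15: x=[7.1979] v=[-0.0682]
Step 16: x=[7.2043] v=[0.0322]
First v>=0 after going negative at step 16, time=3.2000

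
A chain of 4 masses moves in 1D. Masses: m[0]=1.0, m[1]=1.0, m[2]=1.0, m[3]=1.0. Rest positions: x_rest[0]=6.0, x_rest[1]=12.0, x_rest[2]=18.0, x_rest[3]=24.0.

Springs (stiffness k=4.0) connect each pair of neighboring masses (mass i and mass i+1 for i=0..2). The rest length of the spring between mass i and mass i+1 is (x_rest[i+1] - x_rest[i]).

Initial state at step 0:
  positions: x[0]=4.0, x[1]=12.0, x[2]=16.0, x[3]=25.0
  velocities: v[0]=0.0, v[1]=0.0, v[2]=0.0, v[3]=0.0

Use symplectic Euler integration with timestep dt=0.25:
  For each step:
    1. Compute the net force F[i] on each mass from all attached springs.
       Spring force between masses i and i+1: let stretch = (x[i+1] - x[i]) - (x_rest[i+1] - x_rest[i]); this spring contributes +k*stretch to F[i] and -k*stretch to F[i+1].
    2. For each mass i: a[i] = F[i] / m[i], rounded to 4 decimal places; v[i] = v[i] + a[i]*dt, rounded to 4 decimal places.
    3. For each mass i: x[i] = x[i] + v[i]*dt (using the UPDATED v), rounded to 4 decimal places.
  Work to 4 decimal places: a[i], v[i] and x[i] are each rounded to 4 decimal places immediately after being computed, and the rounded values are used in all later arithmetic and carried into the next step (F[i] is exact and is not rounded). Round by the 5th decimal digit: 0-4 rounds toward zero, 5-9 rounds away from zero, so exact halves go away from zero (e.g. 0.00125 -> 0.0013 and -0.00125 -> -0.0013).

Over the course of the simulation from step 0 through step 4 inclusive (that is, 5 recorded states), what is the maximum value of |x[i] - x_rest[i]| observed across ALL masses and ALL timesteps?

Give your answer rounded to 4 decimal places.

Step 0: x=[4.0000 12.0000 16.0000 25.0000] v=[0.0000 0.0000 0.0000 0.0000]
Step 1: x=[4.5000 11.0000 17.2500 24.2500] v=[2.0000 -4.0000 5.0000 -3.0000]
Step 2: x=[5.1250 9.9375 18.6875 23.2500] v=[2.5000 -4.2500 5.7500 -4.0000]
Step 3: x=[5.4531 9.8594 19.0781 22.6094] v=[1.3125 -0.3125 1.5625 -2.5625]
Step 4: x=[5.3828 10.9844 18.0469 22.5860] v=[-0.2812 4.4999 -4.1249 -0.0938]
Max displacement = 2.1406

Answer: 2.1406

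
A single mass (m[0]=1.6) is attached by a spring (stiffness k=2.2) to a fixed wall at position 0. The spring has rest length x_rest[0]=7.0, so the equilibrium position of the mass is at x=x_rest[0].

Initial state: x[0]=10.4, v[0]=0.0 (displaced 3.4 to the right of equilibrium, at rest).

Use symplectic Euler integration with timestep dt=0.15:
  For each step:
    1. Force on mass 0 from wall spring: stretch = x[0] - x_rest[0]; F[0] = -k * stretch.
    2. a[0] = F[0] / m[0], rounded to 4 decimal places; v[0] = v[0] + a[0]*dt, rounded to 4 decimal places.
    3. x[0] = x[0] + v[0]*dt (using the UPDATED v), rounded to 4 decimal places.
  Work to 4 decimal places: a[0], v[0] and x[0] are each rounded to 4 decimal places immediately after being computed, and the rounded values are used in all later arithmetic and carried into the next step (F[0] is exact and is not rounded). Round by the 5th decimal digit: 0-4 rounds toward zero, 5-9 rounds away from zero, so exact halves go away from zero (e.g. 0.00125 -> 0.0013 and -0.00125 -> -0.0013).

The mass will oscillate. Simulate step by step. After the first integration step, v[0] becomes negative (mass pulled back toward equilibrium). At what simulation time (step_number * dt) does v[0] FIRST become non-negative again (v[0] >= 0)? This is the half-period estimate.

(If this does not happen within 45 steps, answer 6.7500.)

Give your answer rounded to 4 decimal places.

Step 0: x=[10.4000] v=[0.0000]
Step 1: x=[10.2948] v=[-0.7013]
Step 2: x=[10.0877] v=[-1.3809]
Step 3: x=[9.7850] v=[-2.0177]
Step 4: x=[9.3962] v=[-2.5921]
Step 5: x=[8.9333] v=[-3.0863]
Step 6: x=[8.4106] v=[-3.4850]
Step 7: x=[7.8442] v=[-3.7759]
Step 8: x=[7.2517] v=[-3.9500]
Step 9: x=[6.6514] v=[-4.0019]
Step 10: x=[6.0619] v=[-3.9300]
Step 11: x=[5.5014] v=[-3.7365]
Step 12: x=[4.9873] v=[-3.4274]
Step 13: x=[4.5355] v=[-3.0123]
Step 14: x=[4.1599] v=[-2.5040]
Step 15: x=[3.8722] v=[-1.9182]
Step 16: x=[3.6812] v=[-1.2731]
Step 17: x=[3.5929] v=[-0.5886]
Step 18: x=[3.6100] v=[0.1141]
First v>=0 after going negative at step 18, time=2.7000

Answer: 2.7000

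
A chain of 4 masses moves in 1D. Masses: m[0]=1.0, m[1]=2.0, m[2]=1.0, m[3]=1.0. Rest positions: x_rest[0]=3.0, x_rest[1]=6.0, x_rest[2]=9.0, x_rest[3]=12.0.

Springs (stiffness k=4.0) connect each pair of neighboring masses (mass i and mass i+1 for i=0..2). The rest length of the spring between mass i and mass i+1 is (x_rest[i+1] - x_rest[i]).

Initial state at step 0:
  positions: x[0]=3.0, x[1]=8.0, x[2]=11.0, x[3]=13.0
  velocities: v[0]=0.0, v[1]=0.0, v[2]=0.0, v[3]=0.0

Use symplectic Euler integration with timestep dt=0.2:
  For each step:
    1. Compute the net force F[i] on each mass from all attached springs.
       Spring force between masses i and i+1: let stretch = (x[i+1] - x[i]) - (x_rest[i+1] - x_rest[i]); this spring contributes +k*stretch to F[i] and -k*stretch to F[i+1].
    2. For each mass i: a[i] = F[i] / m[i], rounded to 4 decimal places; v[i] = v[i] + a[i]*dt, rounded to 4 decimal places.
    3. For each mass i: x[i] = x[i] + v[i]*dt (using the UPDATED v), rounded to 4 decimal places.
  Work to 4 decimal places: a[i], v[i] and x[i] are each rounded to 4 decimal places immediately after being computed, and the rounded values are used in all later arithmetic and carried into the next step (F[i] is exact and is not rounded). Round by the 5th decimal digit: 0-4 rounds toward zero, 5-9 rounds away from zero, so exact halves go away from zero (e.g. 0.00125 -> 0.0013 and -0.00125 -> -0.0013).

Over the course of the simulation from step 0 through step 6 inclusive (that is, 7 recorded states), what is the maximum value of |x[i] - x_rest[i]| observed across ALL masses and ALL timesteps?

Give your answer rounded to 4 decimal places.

Step 0: x=[3.0000 8.0000 11.0000 13.0000] v=[0.0000 0.0000 0.0000 0.0000]
Step 1: x=[3.3200 7.8400 10.8400 13.1600] v=[1.6000 -0.8000 -0.8000 0.8000]
Step 2: x=[3.8832 7.5584 10.5712 13.4288] v=[2.8160 -1.4080 -1.3440 1.3440]
Step 3: x=[4.5544 7.2238 10.2776 13.7204] v=[3.3562 -1.6730 -1.4682 1.4579]
Step 4: x=[5.1727 6.9200 10.0462 13.9411] v=[3.0917 -1.5192 -1.1570 1.1037]
Step 5: x=[5.5906 6.7265 9.9378 14.0187] v=[2.0895 -0.9676 -0.5420 0.3878]
Step 6: x=[5.7102 6.6990 9.9685 13.9233] v=[0.5982 -0.1374 0.1537 -0.4769]
Max displacement = 2.7102

Answer: 2.7102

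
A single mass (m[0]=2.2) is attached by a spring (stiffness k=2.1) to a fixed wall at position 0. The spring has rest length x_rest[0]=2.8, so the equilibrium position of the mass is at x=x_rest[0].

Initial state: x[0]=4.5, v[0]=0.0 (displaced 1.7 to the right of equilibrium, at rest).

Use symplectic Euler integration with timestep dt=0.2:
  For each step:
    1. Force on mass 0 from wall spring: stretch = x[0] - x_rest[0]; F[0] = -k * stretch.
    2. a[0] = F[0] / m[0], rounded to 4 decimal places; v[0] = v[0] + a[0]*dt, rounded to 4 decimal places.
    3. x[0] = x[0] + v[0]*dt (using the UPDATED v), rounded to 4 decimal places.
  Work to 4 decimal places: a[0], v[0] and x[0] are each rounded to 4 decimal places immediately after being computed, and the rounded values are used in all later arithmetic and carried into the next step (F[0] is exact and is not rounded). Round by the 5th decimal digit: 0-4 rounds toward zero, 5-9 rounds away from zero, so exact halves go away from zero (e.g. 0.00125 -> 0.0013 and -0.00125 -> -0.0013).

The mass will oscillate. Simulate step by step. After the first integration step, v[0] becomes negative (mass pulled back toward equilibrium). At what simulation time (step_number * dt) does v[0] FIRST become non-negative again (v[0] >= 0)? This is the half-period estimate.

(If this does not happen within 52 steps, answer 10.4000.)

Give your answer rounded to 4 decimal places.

Answer: 3.4000

Derivation:
Step 0: x=[4.5000] v=[0.0000]
Step 1: x=[4.4351] v=[-0.3245]
Step 2: x=[4.3078] v=[-0.6367]
Step 3: x=[4.1229] v=[-0.9246]
Step 4: x=[3.8875] v=[-1.1772]
Step 5: x=[3.6105] v=[-1.3848]
Step 6: x=[3.3026] v=[-1.5395]
Step 7: x=[2.9755] v=[-1.6355]
Step 8: x=[2.6417] v=[-1.6690]
Step 9: x=[2.3139] v=[-1.6388]
Step 10: x=[2.0047] v=[-1.5460]
Step 11: x=[1.7259] v=[-1.3942]
Step 12: x=[1.4881] v=[-1.1891]
Step 13: x=[1.3004] v=[-0.9386]
Step 14: x=[1.1699] v=[-0.6523]
Step 15: x=[1.1017] v=[-0.3411]
Step 16: x=[1.0983] v=[-0.0169]
Step 17: x=[1.1599] v=[0.3080]
First v>=0 after going negative at step 17, time=3.4000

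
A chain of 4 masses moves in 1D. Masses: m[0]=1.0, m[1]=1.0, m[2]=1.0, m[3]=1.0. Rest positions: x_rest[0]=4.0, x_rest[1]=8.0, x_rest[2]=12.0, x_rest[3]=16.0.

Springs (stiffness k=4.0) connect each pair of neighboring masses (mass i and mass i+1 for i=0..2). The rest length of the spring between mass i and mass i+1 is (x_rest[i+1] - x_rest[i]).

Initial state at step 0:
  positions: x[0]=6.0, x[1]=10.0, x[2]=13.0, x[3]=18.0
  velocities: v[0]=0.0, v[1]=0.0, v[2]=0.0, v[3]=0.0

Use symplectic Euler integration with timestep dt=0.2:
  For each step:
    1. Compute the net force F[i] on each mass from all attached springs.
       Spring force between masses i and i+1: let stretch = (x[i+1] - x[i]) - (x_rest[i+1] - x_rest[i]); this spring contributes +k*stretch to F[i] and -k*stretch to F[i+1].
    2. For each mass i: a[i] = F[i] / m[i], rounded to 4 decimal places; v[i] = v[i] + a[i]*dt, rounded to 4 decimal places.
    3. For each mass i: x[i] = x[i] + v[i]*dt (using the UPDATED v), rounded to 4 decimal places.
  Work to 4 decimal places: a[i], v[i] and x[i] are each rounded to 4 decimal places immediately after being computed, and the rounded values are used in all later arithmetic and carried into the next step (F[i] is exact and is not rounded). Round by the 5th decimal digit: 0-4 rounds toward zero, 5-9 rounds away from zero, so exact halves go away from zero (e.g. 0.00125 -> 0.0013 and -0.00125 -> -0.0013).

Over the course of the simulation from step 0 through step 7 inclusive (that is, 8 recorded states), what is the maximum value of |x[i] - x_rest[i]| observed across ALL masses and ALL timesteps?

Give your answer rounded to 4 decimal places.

Step 0: x=[6.0000 10.0000 13.0000 18.0000] v=[0.0000 0.0000 0.0000 0.0000]
Step 1: x=[6.0000 9.8400 13.3200 17.8400] v=[0.0000 -0.8000 1.6000 -0.8000]
Step 2: x=[5.9744 9.6224 13.8064 17.5968] v=[-0.1280 -1.0880 2.4320 -1.2160]
Step 3: x=[5.8925 9.4906 14.2298 17.3871] v=[-0.4096 -0.6592 2.1171 -1.0483]
Step 4: x=[5.7463 9.5413 14.4001 17.3123] v=[-0.7311 0.2537 0.8516 -0.3741]
Step 5: x=[5.5673 9.7622 14.2590 17.4115] v=[-0.8951 1.1047 -0.7057 0.4961]
Step 6: x=[5.4195 10.0314 13.9028 17.6463] v=[-0.7392 1.3462 -1.7811 1.1741]
Step 7: x=[5.3696 10.1822 13.5261 17.9222] v=[-0.2497 0.7538 -1.8834 1.3793]
Max displacement = 2.4001

Answer: 2.4001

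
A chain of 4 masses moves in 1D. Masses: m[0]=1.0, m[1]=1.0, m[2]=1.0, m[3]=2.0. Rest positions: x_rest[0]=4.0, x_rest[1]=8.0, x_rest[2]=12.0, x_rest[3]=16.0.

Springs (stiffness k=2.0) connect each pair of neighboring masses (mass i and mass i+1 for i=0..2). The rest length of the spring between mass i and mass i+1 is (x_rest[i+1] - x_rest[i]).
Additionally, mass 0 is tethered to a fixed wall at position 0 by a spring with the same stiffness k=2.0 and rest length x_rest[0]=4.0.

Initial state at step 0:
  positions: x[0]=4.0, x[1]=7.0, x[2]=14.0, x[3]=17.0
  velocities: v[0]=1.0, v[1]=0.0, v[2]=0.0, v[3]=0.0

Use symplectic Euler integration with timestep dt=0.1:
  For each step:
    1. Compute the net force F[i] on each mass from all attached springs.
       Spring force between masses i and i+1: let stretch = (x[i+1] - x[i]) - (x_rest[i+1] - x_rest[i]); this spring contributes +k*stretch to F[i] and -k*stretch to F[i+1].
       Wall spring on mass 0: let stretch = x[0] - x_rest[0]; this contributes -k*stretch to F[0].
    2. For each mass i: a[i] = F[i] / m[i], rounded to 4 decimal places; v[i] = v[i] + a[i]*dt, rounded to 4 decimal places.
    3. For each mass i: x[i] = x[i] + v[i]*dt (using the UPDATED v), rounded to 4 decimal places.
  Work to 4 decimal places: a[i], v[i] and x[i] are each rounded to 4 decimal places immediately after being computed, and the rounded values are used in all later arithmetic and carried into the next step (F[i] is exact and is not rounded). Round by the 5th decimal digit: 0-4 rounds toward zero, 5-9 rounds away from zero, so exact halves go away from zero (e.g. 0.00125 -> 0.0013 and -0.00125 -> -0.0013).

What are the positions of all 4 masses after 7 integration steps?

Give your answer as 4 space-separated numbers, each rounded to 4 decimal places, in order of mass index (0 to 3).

Step 0: x=[4.0000 7.0000 14.0000 17.0000] v=[1.0000 0.0000 0.0000 0.0000]
Step 1: x=[4.0800 7.0800 13.9200 17.0100] v=[0.8000 0.8000 -0.8000 0.1000]
Step 2: x=[4.1384 7.2368 13.7650 17.0291] v=[0.5840 1.5680 -1.5500 0.1910]
Step 3: x=[4.1760 7.4622 13.5447 17.0556] v=[0.3760 2.2540 -2.2028 0.2646]
Step 4: x=[4.1958 7.7435 13.2730 17.0870] v=[0.1980 2.8133 -2.7171 0.3135]
Step 5: x=[4.2026 8.0645 12.9670 17.1202] v=[0.0684 3.2097 -3.0602 0.3321]
Step 6: x=[4.2026 8.4063 12.6460 17.1519] v=[0.0003 3.4178 -3.2101 0.3168]
Step 7: x=[4.2027 8.7488 12.3303 17.1785] v=[0.0005 3.4250 -3.1569 0.2662]

Answer: 4.2027 8.7488 12.3303 17.1785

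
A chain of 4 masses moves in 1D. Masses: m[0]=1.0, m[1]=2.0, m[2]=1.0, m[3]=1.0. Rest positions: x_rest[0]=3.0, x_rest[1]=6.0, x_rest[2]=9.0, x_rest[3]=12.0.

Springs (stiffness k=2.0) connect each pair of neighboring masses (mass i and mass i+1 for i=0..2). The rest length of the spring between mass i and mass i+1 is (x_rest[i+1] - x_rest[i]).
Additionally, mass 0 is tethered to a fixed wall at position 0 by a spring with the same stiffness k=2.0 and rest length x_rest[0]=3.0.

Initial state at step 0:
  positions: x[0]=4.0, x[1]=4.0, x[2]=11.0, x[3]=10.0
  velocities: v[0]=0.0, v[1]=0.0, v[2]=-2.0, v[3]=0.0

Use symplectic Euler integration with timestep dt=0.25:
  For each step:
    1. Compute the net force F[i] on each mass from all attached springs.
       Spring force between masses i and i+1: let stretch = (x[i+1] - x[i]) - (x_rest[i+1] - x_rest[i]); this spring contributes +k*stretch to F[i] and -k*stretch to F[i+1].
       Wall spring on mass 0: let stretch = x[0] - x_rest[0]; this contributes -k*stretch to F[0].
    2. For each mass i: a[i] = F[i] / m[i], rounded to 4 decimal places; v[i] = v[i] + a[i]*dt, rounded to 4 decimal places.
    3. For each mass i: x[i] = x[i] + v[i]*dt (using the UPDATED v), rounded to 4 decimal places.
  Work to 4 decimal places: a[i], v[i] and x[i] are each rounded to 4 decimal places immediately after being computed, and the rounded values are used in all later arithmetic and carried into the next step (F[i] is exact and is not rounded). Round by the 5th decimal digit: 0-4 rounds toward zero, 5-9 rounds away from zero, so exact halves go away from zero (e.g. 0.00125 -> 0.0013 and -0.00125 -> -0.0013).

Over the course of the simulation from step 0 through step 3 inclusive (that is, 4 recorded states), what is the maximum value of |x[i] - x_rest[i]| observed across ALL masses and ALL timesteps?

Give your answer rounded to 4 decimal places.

Answer: 3.3408

Derivation:
Step 0: x=[4.0000 4.0000 11.0000 10.0000] v=[0.0000 0.0000 -2.0000 0.0000]
Step 1: x=[3.5000 4.4375 9.5000 10.5000] v=[-2.0000 1.7500 -6.0000 2.0000]
Step 2: x=[2.6797 5.1328 7.4922 11.2500] v=[-3.2813 2.7813 -8.0313 3.0000]
Step 3: x=[1.8311 5.8223 5.6592 11.9053] v=[-3.3946 2.7579 -7.3321 2.6211]
Max displacement = 3.3408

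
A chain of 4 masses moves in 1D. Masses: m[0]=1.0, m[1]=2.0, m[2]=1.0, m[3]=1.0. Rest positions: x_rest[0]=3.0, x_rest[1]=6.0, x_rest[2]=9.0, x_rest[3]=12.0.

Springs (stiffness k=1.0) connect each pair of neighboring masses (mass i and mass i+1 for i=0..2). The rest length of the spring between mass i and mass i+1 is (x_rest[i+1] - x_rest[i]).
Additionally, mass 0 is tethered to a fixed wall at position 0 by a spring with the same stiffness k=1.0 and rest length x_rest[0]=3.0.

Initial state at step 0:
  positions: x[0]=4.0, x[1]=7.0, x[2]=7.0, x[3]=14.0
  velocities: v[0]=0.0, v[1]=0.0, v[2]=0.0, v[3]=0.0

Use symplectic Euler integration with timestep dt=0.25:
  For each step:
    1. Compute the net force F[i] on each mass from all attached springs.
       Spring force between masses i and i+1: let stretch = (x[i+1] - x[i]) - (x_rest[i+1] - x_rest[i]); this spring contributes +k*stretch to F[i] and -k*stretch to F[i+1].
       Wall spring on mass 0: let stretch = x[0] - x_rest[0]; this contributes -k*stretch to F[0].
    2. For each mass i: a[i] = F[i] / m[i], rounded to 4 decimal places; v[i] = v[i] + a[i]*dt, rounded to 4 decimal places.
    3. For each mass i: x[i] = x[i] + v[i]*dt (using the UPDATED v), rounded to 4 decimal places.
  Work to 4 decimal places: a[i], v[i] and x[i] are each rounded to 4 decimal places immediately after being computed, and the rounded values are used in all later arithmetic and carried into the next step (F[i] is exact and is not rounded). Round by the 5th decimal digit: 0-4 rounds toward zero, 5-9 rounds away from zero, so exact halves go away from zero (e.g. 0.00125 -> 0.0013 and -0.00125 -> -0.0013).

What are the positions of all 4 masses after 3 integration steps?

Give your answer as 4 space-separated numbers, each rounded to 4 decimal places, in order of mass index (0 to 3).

Step 0: x=[4.0000 7.0000 7.0000 14.0000] v=[0.0000 0.0000 0.0000 0.0000]
Step 1: x=[3.9375 6.9063 7.4375 13.7500] v=[-0.2500 -0.3750 1.7500 -1.0000]
Step 2: x=[3.8145 6.7364 8.2363 13.2930] v=[-0.4922 -0.6797 3.1953 -1.8281]
Step 3: x=[3.6357 6.5220 9.2574 12.7074] v=[-0.7154 -0.8575 4.0845 -2.3423]

Answer: 3.6357 6.5220 9.2574 12.7074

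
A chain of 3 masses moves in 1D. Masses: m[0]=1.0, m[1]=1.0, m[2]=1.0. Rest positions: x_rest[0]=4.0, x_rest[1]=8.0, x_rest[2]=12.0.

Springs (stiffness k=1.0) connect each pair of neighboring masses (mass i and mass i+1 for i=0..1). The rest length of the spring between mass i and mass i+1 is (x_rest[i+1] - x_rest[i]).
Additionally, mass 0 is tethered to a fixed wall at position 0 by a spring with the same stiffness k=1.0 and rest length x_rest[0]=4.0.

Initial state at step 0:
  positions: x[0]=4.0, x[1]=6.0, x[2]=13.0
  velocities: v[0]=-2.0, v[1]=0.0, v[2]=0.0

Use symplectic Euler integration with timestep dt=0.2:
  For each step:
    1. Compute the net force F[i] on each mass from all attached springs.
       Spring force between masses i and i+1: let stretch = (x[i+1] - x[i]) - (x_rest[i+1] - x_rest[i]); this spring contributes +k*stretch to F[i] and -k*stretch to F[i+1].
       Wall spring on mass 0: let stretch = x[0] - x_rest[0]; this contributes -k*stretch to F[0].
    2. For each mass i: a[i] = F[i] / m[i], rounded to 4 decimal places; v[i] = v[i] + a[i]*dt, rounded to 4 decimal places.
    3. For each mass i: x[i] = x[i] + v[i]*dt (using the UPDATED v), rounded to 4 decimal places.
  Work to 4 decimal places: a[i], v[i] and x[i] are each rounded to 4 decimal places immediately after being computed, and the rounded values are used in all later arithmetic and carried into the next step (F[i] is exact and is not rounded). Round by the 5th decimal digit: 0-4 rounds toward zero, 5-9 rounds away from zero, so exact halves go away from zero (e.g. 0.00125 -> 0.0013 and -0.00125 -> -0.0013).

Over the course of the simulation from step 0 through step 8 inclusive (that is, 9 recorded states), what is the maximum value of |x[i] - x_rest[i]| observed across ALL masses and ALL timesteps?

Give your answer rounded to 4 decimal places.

Answer: 2.2835

Derivation:
Step 0: x=[4.0000 6.0000 13.0000] v=[-2.0000 0.0000 0.0000]
Step 1: x=[3.5200 6.2000 12.8800] v=[-2.4000 1.0000 -0.6000]
Step 2: x=[3.0064 6.5600 12.6528] v=[-2.5680 1.8000 -1.1360]
Step 3: x=[2.5147 7.0216 12.3419] v=[-2.4586 2.3078 -1.5546]
Step 4: x=[2.1027 7.5157 11.9782] v=[-2.0602 2.4705 -1.8187]
Step 5: x=[1.8231 7.9718 11.5960] v=[-1.3981 2.2804 -1.9112]
Step 6: x=[1.7165 8.3269 11.2288] v=[-0.5330 1.7755 -1.8360]
Step 7: x=[1.8057 8.5337 10.9055] v=[0.4458 1.0338 -1.6164]
Step 8: x=[2.0918 8.5662 10.6473] v=[1.4303 0.1626 -1.2908]
Max displacement = 2.2835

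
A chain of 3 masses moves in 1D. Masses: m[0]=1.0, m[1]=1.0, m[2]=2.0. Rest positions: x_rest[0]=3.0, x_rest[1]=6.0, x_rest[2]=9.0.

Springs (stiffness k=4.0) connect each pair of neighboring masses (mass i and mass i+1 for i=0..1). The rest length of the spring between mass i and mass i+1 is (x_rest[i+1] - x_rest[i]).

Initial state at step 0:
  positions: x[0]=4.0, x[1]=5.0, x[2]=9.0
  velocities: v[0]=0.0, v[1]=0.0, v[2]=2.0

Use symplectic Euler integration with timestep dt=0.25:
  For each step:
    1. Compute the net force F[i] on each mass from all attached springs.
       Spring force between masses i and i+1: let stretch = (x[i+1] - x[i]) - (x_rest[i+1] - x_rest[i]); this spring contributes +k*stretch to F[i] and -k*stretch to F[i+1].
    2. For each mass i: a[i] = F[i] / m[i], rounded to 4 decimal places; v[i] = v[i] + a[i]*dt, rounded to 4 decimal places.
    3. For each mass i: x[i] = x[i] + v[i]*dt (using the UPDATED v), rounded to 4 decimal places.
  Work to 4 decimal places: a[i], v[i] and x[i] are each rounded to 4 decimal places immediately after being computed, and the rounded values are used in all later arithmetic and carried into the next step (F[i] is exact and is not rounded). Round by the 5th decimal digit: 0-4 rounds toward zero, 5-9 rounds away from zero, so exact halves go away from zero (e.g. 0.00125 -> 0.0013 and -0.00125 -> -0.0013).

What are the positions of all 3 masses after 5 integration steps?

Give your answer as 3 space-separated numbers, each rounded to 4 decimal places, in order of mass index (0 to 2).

Answer: 3.1974 7.1467 10.8281

Derivation:
Step 0: x=[4.0000 5.0000 9.0000] v=[0.0000 0.0000 2.0000]
Step 1: x=[3.5000 5.7500 9.3750] v=[-2.0000 3.0000 1.5000]
Step 2: x=[2.8125 6.8438 9.6719] v=[-2.7500 4.3750 1.1875]
Step 3: x=[2.3828 7.6368 9.9903] v=[-1.7187 3.1718 1.2735]
Step 4: x=[2.5166 7.7046 10.3895] v=[0.5353 0.2713 1.5968]
Step 5: x=[3.1974 7.1467 10.8281] v=[2.7233 -2.2318 1.7544]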